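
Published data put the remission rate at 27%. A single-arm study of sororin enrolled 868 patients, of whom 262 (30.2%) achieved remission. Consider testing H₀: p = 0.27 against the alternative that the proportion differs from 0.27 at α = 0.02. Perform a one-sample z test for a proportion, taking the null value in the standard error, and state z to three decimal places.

z = 2.113

p̂ = 262/868 ≈ 0.30184.
Under H₀, SE = √(0.27·0.73/868) = √(0.000227074) = 0.01507.
z = (0.30184 − 0.27)/0.01507 = 0.03184/0.01507 = 2.113.
Two-sided p-value ≈ 2·Φ(−2.113) = 0.0346; since p > α = 0.02, fail to reject H₀.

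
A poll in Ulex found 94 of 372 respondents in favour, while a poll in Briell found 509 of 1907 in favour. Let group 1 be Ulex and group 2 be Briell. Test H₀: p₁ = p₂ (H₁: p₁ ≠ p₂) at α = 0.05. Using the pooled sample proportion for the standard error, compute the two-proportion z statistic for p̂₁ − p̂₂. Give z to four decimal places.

p̂₁ = 94/372 = 0.252688, p̂₂ = 509/1907 = 0.266911.
Pooled p̂ = (94+509)/(372+1907) = 603/2279 = 0.264590.
SE = √(0.194582 × 0.00321256) = 0.025002.
z = (0.252688 − 0.266911)/0.025002 = -0.014223/0.025002 = -0.5689.
p-value = 2·P(Z > 0.569) ≈ 0.5694, so at α = 0.05 we fail to reject H₀.

z = -0.5689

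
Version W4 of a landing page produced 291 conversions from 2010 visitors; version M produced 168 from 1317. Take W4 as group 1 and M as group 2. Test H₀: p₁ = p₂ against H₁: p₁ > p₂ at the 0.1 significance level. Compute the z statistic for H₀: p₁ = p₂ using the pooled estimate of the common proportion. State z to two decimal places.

p̂₁ = 291/2010 ≈ 0.1448, p̂₂ = 168/1317 ≈ 0.1276.
Pooled p̂ = (291+168)/(2010+1317) = 459/3327 = 0.1380.
SE = √(p̂(1−p̂)(1/n₁+1/n₂)) = √(0.1380·0.8620·0.00125681) = √(0.000149471) = 0.0122.
z = (0.1448 − 0.1276)/0.0122 = 0.0172/0.0122 = 1.41.
p-value = P(Z > 1.408) ≈ 0.0796. With α = 0.1, reject H₀.

z = 1.41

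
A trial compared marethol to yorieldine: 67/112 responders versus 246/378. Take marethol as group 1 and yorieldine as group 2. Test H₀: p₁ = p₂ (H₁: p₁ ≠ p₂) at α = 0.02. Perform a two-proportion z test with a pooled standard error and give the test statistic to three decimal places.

p̂₁ = 67/112 ≈ 0.59821, p̂₂ = 246/378 ≈ 0.65079.
Pooled p̂ = (67+246)/(112+378) = 313/490 = 0.63878.
SE = √(p̂(1−p̂)(1/n₁+1/n₂)) = √(0.63878·0.36122·0.0115741) = √(0.00267062) = 0.05168.
z = (0.59821 − 0.65079)/0.05168 = -0.05258/0.05168 = -1.017.
p-value = 2·P(Z > 1.017) ≈ 0.3089; since p > α = 0.02, fail to reject H₀.

z = -1.017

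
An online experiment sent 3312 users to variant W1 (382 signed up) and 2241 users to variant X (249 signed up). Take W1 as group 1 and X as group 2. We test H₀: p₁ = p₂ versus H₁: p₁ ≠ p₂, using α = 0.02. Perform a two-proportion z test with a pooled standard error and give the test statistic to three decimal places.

p̂₁ = 382/3312 ≈ 0.11534, p̂₂ = 249/2241 ≈ 0.11111.
Pooled p̂ = (382+249)/(3312+2241) = 631/5553 = 0.11363.
SE = √(0.10072 × 0.000748162) = 0.00868.
z = (0.11534 − 0.11111)/0.00868 = 0.00423/0.00868 = 0.487.
Two-sided p-value ≈ 2·Φ(−0.487) = 0.6263; since p > α = 0.02, fail to reject H₀.

z = 0.487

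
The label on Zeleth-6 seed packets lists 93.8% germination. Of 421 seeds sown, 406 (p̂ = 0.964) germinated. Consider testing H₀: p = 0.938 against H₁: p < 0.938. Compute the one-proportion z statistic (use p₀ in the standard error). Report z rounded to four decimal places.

z = 2.2437

p̂ = 406/421 = 0.9643705.
Under H₀, SE = √(0.938·0.062/421) = √(0.000138138) = 0.0117532.
z = (0.9643705 − 0.938)/0.0117532 = 0.0263705/0.0117532 = 2.2437.
p-value = P(Z < 2.244) ≈ 0.9876.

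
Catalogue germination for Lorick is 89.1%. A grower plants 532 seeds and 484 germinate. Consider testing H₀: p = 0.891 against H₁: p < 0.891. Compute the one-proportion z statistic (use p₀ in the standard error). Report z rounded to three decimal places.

p̂ = 484/532 ≈ 0.909774.
Standard error under H₀: √(0.891×0.109/532) = 0.013511.
z = (0.909774 − 0.891)/0.013511 = 0.018774/0.013511 = 1.390.
p-value = P(Z < 1.390) ≈ 0.9177.

z = 1.390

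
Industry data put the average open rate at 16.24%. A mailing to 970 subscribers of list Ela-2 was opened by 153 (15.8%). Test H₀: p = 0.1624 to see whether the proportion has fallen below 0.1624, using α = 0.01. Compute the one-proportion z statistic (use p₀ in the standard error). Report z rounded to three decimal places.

z = -0.394

p̂ = 153/970 = 0.15773.
Under H₀, SE = √(0.1624·0.8376/970) = √(0.000140233) = 0.01184.
z = (0.15773 − 0.1624)/0.01184 = -0.00467/0.01184 = -0.394.
p-value = P(Z < -0.394) ≈ 0.3467. With α = 0.01, fail to reject H₀.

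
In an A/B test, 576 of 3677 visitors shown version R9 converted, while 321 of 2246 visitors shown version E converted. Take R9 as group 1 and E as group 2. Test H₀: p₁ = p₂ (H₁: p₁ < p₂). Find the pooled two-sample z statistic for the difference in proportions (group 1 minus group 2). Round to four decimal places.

p̂₁ = 576/3677 ≈ 0.156649, p̂₂ = 321/2246 ≈ 0.142921.
Pooled p̂ = (576+321)/(3677+2246) = 897/5923 = 0.151444.
SE = √(p̂(1−p̂)(1/n₁+1/n₂)) = √(0.151444·0.848556·0.000717197) = √(9.21658e-05) = 0.009600.
z = (0.156649 − 0.142921)/0.009600 = 0.013728/0.009600 = 1.4300.
p-value = P(Z < 1.430) ≈ 0.9236.

z = 1.4300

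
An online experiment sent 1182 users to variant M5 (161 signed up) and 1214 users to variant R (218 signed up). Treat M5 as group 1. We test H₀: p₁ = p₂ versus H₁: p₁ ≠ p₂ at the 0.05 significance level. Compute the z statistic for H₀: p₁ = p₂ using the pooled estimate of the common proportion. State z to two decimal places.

z = -2.91

p̂₁ = 161/1182 = 0.1362, p̂₂ = 218/1214 = 0.1796.
Pooled p̂ = (161+218)/(1182+1214) = 379/2396 = 0.1582.
SE = √(0.133159 × 0.00166975) = 0.0149.
z = (0.1362 − 0.1796)/0.0149 = -0.0434/0.0149 = -2.91.
p-value = 2·P(Z > 2.908) ≈ 0.0036, so at α = 0.05 we reject H₀.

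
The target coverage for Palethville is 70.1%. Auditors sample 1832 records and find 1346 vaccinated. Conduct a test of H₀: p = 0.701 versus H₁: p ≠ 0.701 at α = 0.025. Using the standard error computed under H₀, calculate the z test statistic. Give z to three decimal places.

z = 3.152

p̂ = 1346/1832 ≈ 0.734716.
SE = √(p₀(1−p₀)/n) = √(0.2096/1832) = 0.010696.
z = (0.734716 − 0.701)/0.010696 = 0.033716/0.010696 = 3.152.
Two-sided p-value ≈ 2·Φ(−3.152) = 0.0016, so at α = 0.025 we reject H₀.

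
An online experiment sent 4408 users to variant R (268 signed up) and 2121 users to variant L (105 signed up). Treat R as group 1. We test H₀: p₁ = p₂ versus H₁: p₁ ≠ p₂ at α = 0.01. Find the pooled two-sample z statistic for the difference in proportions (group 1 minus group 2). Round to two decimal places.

p̂₁ = 268/4408 ≈ 0.06080, p̂₂ = 105/2121 ≈ 0.04950.
Pooled p̂ = (268+105)/(4408+2121) = 373/6529 = 0.05713.
SE = √(0.0538659 × 0.000698336) = 0.00613.
z = (0.06080 − 0.04950)/0.00613 = 0.01130/0.00613 = 1.84.
Two-sided p-value ≈ 2·Φ(−1.841) = 0.0656. With α = 0.01, fail to reject H₀.

z = 1.84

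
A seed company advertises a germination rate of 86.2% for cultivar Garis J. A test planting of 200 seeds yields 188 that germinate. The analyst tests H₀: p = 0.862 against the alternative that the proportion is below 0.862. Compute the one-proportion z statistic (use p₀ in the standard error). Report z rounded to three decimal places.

z = 3.198

p̂ = 188/200 = 0.94000.
Standard error under H₀: √(0.862×0.138/200) = 0.02439.
z = (0.94000 − 0.862)/0.02439 = 0.07800/0.02439 = 3.198.
p-value = P(Z < 3.198) ≈ 0.9993.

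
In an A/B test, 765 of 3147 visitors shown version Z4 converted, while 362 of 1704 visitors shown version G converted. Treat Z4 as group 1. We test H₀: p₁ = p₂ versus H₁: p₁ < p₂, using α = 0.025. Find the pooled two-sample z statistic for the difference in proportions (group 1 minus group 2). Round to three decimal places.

z = 2.413

p̂₁ = 765/3147 = 0.24309, p̂₂ = 362/1704 = 0.21244.
Pooled p̂ = (765+362)/(3147+1704) = 1127/4851 = 0.23232.
SE = √(0.178349 × 0.000904617) = 0.01270.
z = (0.24309 − 0.21244)/0.01270 = 0.03065/0.01270 = 2.413.
p-value = P(Z < 2.413) ≈ 0.9921. With α = 0.025, fail to reject H₀.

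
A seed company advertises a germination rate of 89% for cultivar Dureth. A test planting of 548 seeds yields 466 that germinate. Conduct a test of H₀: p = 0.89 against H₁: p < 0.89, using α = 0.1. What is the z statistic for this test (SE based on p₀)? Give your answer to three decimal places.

z = -2.965

p̂ = 466/548 ≈ 0.85036.
Under H₀, SE = √(0.89·0.11/548) = √(0.00017865) = 0.01337.
z = (0.85036 − 0.89)/0.01337 = -0.03964/0.01337 = -2.965.
p-value = P(Z < -2.965) ≈ 0.0015, so at α = 0.1 we reject H₀.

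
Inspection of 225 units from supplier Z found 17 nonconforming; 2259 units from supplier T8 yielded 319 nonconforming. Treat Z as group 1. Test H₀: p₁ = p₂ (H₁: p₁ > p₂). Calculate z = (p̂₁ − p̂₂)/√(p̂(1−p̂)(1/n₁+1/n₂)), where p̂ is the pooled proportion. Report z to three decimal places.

p̂₁ = 17/225 = 0.07556, p̂₂ = 319/2259 = 0.14121.
Pooled p̂ = (17+319)/(225+2259) = 336/2484 = 0.13527.
SE = √(p̂(1−p̂)(1/n₁+1/n₂)) = √(0.13527·0.86473·0.00488712) = √(0.000571641) = 0.02391.
z = (0.07556 − 0.14121)/0.02391 = -0.06565/0.02391 = -2.746.

z = -2.746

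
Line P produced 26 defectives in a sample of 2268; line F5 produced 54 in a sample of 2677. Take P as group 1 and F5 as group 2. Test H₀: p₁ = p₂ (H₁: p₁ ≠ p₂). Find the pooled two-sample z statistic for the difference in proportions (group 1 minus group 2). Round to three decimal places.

p̂₁ = 26/2268 = 0.01146, p̂₂ = 54/2677 = 0.02017.
Pooled p̂ = (26+54)/(2268+2677) = 80/4945 = 0.01618.
SE = √(0.0159162 × 0.00081447) = 0.00360.
z = (0.01146 − 0.02017)/0.00360 = -0.00871/0.00360 = -2.419.
p-value = 2·P(Z > 2.419) ≈ 0.0156.

z = -2.419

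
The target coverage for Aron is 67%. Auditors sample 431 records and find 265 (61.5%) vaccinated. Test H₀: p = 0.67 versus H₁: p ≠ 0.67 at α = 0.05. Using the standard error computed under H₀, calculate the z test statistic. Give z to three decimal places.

z = -2.435

p̂ = 265/431 ≈ 0.61485.
SE = √(p₀(1−p₀)/n) = √(0.2211/431) = 0.02265.
z = (0.61485 − 0.67)/0.02265 = -0.05515/0.02265 = -2.435.
Two-sided p-value ≈ 2·Φ(−2.435) = 0.0149, so at α = 0.05 we reject H₀.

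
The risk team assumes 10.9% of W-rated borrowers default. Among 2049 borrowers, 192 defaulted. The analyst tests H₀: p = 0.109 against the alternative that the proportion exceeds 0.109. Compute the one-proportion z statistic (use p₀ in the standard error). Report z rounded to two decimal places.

z = -2.22

p̂ = 192/2049 ≈ 0.0937.
SE = √(p₀(1−p₀)/n) = √(0.097119/2049) = 0.0069.
z = (0.0937 − 0.109)/0.0069 = -0.0153/0.0069 = -2.22.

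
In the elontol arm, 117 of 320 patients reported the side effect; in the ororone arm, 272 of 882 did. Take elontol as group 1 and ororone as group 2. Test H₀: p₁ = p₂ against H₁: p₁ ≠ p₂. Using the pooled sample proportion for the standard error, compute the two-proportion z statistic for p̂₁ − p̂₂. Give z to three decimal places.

p̂₁ = 117/320 = 0.36562, p̂₂ = 272/882 = 0.30839.
Pooled p̂ = (117+272)/(320+882) = 389/1202 = 0.32363.
SE = √(p̂(1−p̂)(1/n₁+1/n₂)) = √(0.32363·0.67637·0.00425879) = √(0.000932217) = 0.03053.
z = (0.36562 − 0.30839)/0.03053 = 0.05723/0.03053 = 1.875.

z = 1.875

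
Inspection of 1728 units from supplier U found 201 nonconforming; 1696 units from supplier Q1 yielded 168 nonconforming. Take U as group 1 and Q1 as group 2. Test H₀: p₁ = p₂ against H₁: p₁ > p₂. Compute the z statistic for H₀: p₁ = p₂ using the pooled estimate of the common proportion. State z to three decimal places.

z = 1.629

p̂₁ = 201/1728 ≈ 0.116319, p̂₂ = 168/1696 ≈ 0.099057.
Pooled p̂ = (201+168)/(1728+1696) = 369/3424 = 0.107769.
SE = √(0.0961546 × 0.00116833) = 0.010599.
z = (0.116319 − 0.099057)/0.010599 = 0.017262/0.010599 = 1.629.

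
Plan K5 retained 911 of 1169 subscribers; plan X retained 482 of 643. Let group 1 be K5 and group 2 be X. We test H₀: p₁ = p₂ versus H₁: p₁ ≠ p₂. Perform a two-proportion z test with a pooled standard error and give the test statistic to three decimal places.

p̂₁ = 911/1169 = 0.77930, p̂₂ = 482/643 = 0.74961.
Pooled p̂ = (911+482)/(1169+643) = 1393/1812 = 0.76876.
SE = √(0.177766 × 0.00241064) = 0.02070.
z = (0.77930 − 0.74961)/0.02070 = 0.02969/0.02070 = 1.434.

z = 1.434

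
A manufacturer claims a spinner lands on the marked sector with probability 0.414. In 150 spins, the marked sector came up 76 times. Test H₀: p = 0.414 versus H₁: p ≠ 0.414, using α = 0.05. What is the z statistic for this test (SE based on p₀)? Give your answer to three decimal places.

z = 2.304

p̂ = 76/150 ≈ 0.50667.
Standard error under H₀: √(0.414×0.586/150) = 0.04022.
z = (0.50667 − 0.414)/0.04022 = 0.09267/0.04022 = 2.304.
Two-sided p-value ≈ 2·Φ(−2.304) = 0.0212; since p < α = 0.05, reject H₀.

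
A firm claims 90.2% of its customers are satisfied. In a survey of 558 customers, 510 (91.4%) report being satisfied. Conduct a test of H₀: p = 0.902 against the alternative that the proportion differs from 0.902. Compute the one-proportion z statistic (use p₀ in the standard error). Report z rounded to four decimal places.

z = 0.9517

p̂ = 510/558 ≈ 0.913978.
Standard error under H₀: √(0.902×0.098/558) = 0.012586.
z = (0.913978 − 0.902)/0.012586 = 0.011978/0.012586 = 0.9517.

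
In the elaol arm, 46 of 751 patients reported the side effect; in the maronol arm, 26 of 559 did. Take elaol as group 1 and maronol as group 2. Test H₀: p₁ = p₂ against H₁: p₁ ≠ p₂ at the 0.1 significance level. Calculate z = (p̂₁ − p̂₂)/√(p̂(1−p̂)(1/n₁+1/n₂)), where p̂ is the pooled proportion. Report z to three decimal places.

p̂₁ = 46/751 ≈ 0.06125, p̂₂ = 26/559 ≈ 0.04651.
Pooled p̂ = (46+26)/(751+559) = 72/1310 = 0.05496.
SE = √(0.051941 × 0.00312047) = 0.01273.
z = (0.06125 − 0.04651)/0.01273 = 0.01474/0.01273 = 1.158.
Two-sided p-value ≈ 2·Φ(−1.158) = 0.2469. With α = 0.1, fail to reject H₀.

z = 1.158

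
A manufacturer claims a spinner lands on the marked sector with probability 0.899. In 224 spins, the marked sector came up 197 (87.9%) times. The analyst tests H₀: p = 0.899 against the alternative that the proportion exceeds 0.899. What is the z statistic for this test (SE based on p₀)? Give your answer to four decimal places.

p̂ = 197/224 = 0.879464.
SE = √(p₀(1−p₀)/n) = √(0.090799/224) = 0.020133.
z = (0.879464 − 0.899)/0.020133 = -0.019536/0.020133 = -0.9703.
p-value = P(Z > -0.970) ≈ 0.8341.

z = -0.9703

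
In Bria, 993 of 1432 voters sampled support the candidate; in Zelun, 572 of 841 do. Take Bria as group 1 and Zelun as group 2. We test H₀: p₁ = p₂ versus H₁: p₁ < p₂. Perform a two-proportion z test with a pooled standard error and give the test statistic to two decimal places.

z = 0.66

p̂₁ = 993/1432 = 0.6934, p̂₂ = 572/841 = 0.6801.
Pooled p̂ = (993+572)/(1432+841) = 1565/2273 = 0.6885.
SE = √(0.214461 × 0.00188738) = 0.0201.
z = (0.6934 − 0.6801)/0.0201 = 0.0133/0.0201 = 0.66.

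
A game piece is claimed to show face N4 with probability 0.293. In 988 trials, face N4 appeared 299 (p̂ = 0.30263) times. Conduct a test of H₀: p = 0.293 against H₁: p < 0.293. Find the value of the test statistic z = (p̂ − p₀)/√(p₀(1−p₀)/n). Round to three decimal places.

p̂ = 299/988 ≈ 0.30263.
SE = √(p₀(1−p₀)/n) = √(0.20715/988) = 0.01448.
z = (0.30263 − 0.293)/0.01448 = 0.00963/0.01448 = 0.665.
p-value = P(Z < 0.665) ≈ 0.7470.

z = 0.665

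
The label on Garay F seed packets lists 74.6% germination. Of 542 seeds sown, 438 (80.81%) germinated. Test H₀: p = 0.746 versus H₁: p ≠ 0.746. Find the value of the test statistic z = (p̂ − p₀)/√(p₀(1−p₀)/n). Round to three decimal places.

p̂ = 438/542 = 0.80812.
Under H₀, SE = √(0.746·0.254/542) = √(0.000349601) = 0.01870.
z = (0.80812 − 0.746)/0.01870 = 0.06212/0.01870 = 3.322.
p-value = 2·P(Z > 3.322) ≈ 0.0009.

z = 3.322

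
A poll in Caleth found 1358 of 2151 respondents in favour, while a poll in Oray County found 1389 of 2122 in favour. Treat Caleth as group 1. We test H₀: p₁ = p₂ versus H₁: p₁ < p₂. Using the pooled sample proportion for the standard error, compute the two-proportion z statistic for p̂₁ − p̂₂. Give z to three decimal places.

p̂₁ = 1358/2151 ≈ 0.63133, p̂₂ = 1389/2122 ≈ 0.65457.
Pooled p̂ = (1358+1389)/(2151+2122) = 2747/4273 = 0.64287.
SE = √(p̂(1−p̂)(1/n₁+1/n₂)) = √(0.64287·0.35713·0.000936154) = √(0.000214929) = 0.01466.
z = (0.63133 − 0.65457)/0.01466 = -0.02324/0.01466 = -1.585.
p-value = P(Z < -1.585) ≈ 0.0565.

z = -1.585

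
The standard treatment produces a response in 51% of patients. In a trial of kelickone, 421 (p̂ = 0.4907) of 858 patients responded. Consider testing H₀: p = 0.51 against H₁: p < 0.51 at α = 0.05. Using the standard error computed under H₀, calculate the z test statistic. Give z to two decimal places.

z = -1.13

p̂ = 421/858 = 0.4907.
Standard error under H₀: √(0.51×0.49/858) = 0.0171.
z = (0.4907 − 0.51)/0.0171 = -0.0193/0.0171 = -1.13.
p-value = P(Z < -1.132) ≈ 0.1288. With α = 0.05, fail to reject H₀.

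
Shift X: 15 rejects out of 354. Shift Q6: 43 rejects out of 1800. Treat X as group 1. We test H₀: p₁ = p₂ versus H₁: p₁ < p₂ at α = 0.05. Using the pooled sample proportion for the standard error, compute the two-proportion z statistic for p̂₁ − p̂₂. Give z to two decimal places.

z = 1.96

p̂₁ = 15/354 = 0.04237, p̂₂ = 43/1800 = 0.02389.
Pooled p̂ = (15+43)/(354+1800) = 58/2154 = 0.02693.
SE = √(0.0262016 × 0.00338041) = 0.00941.
z = (0.04237 − 0.02389)/0.00941 = 0.01848/0.00941 = 1.96.
p-value = P(Z < 1.964) ≈ 0.9752; since p > α = 0.05, fail to reject H₀.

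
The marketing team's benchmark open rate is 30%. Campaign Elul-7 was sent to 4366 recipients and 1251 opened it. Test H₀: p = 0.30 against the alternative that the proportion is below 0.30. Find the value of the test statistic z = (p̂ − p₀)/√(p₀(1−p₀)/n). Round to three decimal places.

z = -1.942

p̂ = 1251/4366 = 0.286532.
Under H₀, SE = √(0.3·0.7/4366) = √(4.80989e-05) = 0.006935.
z = (0.286532 − 0.3)/0.006935 = -0.013468/0.006935 = -1.942.
p-value = P(Z < -1.942) ≈ 0.0261.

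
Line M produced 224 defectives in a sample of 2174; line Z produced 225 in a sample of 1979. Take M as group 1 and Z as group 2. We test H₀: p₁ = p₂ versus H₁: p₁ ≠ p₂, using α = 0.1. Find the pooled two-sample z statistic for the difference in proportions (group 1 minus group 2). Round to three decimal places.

p̂₁ = 224/2174 ≈ 0.103036, p̂₂ = 225/1979 ≈ 0.113694.
Pooled p̂ = (224+225)/(2174+1979) = 449/4153 = 0.108115.
SE = √(p̂(1−p̂)(1/n₁+1/n₂)) = √(0.108115·0.891885·0.000965287) = √(9.30786e-05) = 0.009648.
z = (0.103036 − 0.113694)/0.009648 = -0.010658/0.009648 = -1.105.
p-value = 2·P(Z > 1.105) ≈ 0.2693, so at α = 0.1 we fail to reject H₀.

z = -1.105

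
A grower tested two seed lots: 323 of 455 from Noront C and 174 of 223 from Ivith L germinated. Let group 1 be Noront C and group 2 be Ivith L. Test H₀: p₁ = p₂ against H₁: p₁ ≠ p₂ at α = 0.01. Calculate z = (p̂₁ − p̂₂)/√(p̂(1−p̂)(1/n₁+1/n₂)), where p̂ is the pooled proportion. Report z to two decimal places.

p̂₁ = 323/455 ≈ 0.70989, p̂₂ = 174/223 ≈ 0.78027.
Pooled p̂ = (323+174)/(455+223) = 497/678 = 0.73304.
SE = √(0.195693 × 0.00668211) = 0.03616.
z = (0.70989 − 0.78027)/0.03616 = -0.07038/0.03616 = -1.95.
Two-sided p-value ≈ 2·Φ(−1.946) = 0.0516. With α = 0.01, fail to reject H₀.

z = -1.95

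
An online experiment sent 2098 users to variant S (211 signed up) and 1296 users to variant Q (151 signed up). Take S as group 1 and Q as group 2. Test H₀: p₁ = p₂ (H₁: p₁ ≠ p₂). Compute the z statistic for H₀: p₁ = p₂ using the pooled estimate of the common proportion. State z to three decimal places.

p̂₁ = 211/2098 ≈ 0.100572, p̂₂ = 151/1296 ≈ 0.116512.
Pooled p̂ = (211+151)/(2098+1296) = 362/3394 = 0.106659.
SE = √(0.0952827 × 0.00124825) = 0.010906.
z = (0.100572 − 0.116512)/0.010906 = -0.015940/0.010906 = -1.462.
Two-sided p-value ≈ 2·Φ(−1.462) = 0.1438.

z = -1.462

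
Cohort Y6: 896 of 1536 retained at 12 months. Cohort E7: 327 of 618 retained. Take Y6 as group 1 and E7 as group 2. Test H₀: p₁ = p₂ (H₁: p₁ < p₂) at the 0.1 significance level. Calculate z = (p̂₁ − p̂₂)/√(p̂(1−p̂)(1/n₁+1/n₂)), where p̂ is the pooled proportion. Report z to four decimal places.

z = 2.2971

p̂₁ = 896/1536 = 0.583333, p̂₂ = 327/618 = 0.529126.
Pooled p̂ = (896+327)/(1536+618) = 1223/2154 = 0.567781.
SE = √(p̂(1−p̂)(1/n₁+1/n₂)) = √(0.567781·0.432219·0.00226916) = √(0.000556866) = 0.023598.
z = (0.583333 − 0.529126)/0.023598 = 0.054207/0.023598 = 2.2971.
p-value = P(Z < 2.297) ≈ 0.9892; since p > α = 0.1, fail to reject H₀.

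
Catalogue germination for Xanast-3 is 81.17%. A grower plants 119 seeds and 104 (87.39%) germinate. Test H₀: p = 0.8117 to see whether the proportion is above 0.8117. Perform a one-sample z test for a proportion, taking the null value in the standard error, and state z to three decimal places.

p̂ = 104/119 ≈ 0.87395.
SE = √(p₀(1−p₀)/n) = √(0.15284/119) = 0.03584.
z = (0.87395 − 0.8117)/0.03584 = 0.06225/0.03584 = 1.737.

z = 1.737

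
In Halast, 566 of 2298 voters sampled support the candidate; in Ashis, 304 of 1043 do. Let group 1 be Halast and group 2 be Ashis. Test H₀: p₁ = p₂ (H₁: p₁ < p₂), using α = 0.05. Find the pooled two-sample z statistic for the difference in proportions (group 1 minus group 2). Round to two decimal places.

p̂₁ = 566/2298 ≈ 0.2463, p̂₂ = 304/1043 ≈ 0.2915.
Pooled p̂ = (566+304)/(2298+1043) = 870/3341 = 0.2604.
SE = √(p̂(1−p̂)(1/n₁+1/n₂)) = √(0.2604·0.7396·0.00139393) = √(0.000268461) = 0.0164.
z = (0.2463 − 0.2915)/0.0164 = -0.0452/0.0164 = -2.76.
p-value = P(Z < -2.757) ≈ 0.0029. With α = 0.05, reject H₀.

z = -2.76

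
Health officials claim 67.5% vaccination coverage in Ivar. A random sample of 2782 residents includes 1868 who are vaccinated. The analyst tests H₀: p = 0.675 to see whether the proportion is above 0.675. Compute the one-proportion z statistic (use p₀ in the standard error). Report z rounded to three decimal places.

p̂ = 1868/2782 = 0.67146.
SE = √(p₀(1−p₀)/n) = √(0.21937/2782) = 0.00888.
z = (0.67146 − 0.675)/0.00888 = -0.00354/0.00888 = -0.399.
p-value = P(Z > -0.399) ≈ 0.6549.

z = -0.399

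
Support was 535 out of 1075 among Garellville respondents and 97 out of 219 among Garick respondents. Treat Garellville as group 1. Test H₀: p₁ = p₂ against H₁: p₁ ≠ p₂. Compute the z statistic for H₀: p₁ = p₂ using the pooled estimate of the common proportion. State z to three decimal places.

p̂₁ = 535/1075 = 0.49767, p̂₂ = 97/219 = 0.44292.
Pooled p̂ = (535+97)/(1075+219) = 632/1294 = 0.48841.
SE = √(p̂(1−p̂)(1/n₁+1/n₂)) = √(0.48841·0.51159·0.00549644) = √(0.00137337) = 0.03706.
z = (0.49767 − 0.44292)/0.03706 = 0.05475/0.03706 = 1.477.
Two-sided p-value ≈ 2·Φ(−1.477) = 0.1396.

z = 1.477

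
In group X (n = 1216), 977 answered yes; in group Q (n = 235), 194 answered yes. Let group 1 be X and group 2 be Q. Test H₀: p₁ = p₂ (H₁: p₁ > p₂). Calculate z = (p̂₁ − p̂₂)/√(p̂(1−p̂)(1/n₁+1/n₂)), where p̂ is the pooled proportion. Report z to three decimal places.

p̂₁ = 977/1216 ≈ 0.80345, p̂₂ = 194/235 ≈ 0.82553.
Pooled p̂ = (977+194)/(1216+235) = 1171/1451 = 0.80703.
SE = √(p̂(1−p̂)(1/n₁+1/n₂)) = √(0.80703·0.19297·0.00507769) = √(0.000790763) = 0.02812.
z = (0.80345 − 0.82553)/0.02812 = -0.02208/0.02812 = -0.785.

z = -0.785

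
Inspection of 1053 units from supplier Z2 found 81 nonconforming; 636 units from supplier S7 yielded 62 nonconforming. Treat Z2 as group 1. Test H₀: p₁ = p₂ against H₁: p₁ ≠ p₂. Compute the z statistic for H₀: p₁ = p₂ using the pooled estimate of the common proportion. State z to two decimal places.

p̂₁ = 81/1053 ≈ 0.0769, p̂₂ = 62/636 ≈ 0.0975.
Pooled p̂ = (81+62)/(1053+636) = 143/1689 = 0.0847.
SE = √(p̂(1−p̂)(1/n₁+1/n₂)) = √(0.0847·0.9153·0.00252199) = √(0.000195448) = 0.0140.
z = (0.0769 − 0.0975)/0.0140 = -0.0206/0.0140 = -1.47.

z = -1.47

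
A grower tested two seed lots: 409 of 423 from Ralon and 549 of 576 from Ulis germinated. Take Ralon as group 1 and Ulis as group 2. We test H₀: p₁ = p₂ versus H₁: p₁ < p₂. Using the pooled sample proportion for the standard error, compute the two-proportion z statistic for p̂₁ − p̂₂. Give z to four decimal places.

z = 1.0846

p̂₁ = 409/423 ≈ 0.966903, p̂₂ = 549/576 ≈ 0.953125.
Pooled p̂ = (409+549)/(423+576) = 958/999 = 0.958959.
SE = √(0.0393567 × 0.00410018) = 0.012703.
z = (0.966903 − 0.953125)/0.012703 = 0.013778/0.012703 = 1.0846.
p-value = P(Z < 1.085) ≈ 0.8610.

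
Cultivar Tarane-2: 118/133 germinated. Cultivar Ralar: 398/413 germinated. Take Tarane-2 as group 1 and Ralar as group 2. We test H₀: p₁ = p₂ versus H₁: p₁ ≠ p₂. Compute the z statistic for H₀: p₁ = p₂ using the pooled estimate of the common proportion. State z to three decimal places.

p̂₁ = 118/133 ≈ 0.887218, p̂₂ = 398/413 ≈ 0.963680.
Pooled p̂ = (118+398)/(133+413) = 516/546 = 0.945055.
SE = √(p̂(1−p̂)(1/n₁+1/n₂)) = √(0.945055·0.054945·0.0099401) = √(0.000516151) = 0.022719.
z = (0.887218 − 0.963680)/0.022719 = -0.076462/0.022719 = -3.366.
Two-sided p-value ≈ 2·Φ(−3.366) = 0.0008.

z = -3.366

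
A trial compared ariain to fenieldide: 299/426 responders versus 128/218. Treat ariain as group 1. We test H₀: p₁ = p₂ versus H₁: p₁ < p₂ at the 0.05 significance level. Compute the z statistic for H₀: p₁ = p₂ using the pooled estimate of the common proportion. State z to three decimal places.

p̂₁ = 299/426 ≈ 0.70188, p̂₂ = 128/218 ≈ 0.58716.
Pooled p̂ = (299+128)/(426+218) = 427/644 = 0.66304.
SE = √(p̂(1−p̂)(1/n₁+1/n₂)) = √(0.66304·0.33696·0.00693457) = √(0.0015493) = 0.03936.
z = (0.70188 − 0.58716)/0.03936 = 0.11472/0.03936 = 2.915.
p-value = P(Z < 2.915) ≈ 0.9982, so at α = 0.05 we fail to reject H₀.

z = 2.915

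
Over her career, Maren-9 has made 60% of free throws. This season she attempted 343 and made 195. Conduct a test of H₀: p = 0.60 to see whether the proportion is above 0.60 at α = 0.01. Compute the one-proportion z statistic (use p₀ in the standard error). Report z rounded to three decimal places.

p̂ = 195/343 = 0.568513.
Under H₀, SE = √(0.6·0.4/343) = √(0.000699708) = 0.026452.
z = (0.568513 − 0.6)/0.026452 = -0.031487/0.026452 = -1.190.
p-value = P(Z > -1.190) ≈ 0.8830. With α = 0.01, fail to reject H₀.

z = -1.190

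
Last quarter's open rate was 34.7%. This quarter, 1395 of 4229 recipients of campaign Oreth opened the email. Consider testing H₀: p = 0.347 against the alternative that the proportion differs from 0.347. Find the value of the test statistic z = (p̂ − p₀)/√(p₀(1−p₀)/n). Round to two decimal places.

z = -2.34

p̂ = 1395/4229 = 0.3299.
Under H₀, SE = √(0.347·0.653/4229) = √(5.35803e-05) = 0.0073.
z = (0.3299 − 0.347)/0.0073 = -0.0171/0.0073 = -2.34.
Two-sided p-value ≈ 2·Φ(−2.341) = 0.0192.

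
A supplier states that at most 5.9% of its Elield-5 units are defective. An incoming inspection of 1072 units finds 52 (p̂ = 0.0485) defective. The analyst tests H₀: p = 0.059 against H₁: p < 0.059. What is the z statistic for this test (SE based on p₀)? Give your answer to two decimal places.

z = -1.46

p̂ = 52/1072 = 0.0485.
Under H₀, SE = √(0.059·0.941/1072) = √(5.17901e-05) = 0.0072.
z = (0.0485 − 0.059)/0.0072 = -0.0105/0.0072 = -1.46.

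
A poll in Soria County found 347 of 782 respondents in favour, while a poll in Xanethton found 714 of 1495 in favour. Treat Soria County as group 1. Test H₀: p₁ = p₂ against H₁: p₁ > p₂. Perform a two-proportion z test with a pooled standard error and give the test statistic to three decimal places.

z = -1.538

p̂₁ = 347/782 = 0.44373, p̂₂ = 714/1495 = 0.47759.
Pooled p̂ = (347+714)/(782+1495) = 1061/2277 = 0.46596.
SE = √(p̂(1−p̂)(1/n₁+1/n₂)) = √(0.46596·0.53404·0.00194767) = √(0.000484661) = 0.02202.
z = (0.44373 − 0.47759)/0.02202 = -0.03386/0.02202 = -1.538.
p-value = P(Z > -1.538) ≈ 0.9380.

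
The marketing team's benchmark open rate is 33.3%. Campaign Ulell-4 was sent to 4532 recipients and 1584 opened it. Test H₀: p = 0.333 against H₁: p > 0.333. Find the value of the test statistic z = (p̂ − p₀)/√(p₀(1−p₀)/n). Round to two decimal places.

z = 2.36

p̂ = 1584/4532 ≈ 0.3495.
Under H₀, SE = √(0.333·0.667/4532) = √(4.90095e-05) = 0.0070.
z = (0.3495 − 0.333)/0.0070 = 0.0165/0.0070 = 2.36.
p-value = P(Z > 2.359) ≈ 0.0092.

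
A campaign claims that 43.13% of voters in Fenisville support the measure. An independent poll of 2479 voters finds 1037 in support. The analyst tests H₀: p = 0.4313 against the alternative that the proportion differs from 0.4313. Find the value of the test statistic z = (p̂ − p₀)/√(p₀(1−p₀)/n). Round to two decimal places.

z = -1.31

p̂ = 1037/2479 ≈ 0.4183.
Under H₀, SE = √(0.4313·0.5687/2479) = √(9.89432e-05) = 0.0099.
z = (0.4183 − 0.4313)/0.0099 = -0.0130/0.0099 = -1.31.
p-value = 2·P(Z > 1.306) ≈ 0.1917.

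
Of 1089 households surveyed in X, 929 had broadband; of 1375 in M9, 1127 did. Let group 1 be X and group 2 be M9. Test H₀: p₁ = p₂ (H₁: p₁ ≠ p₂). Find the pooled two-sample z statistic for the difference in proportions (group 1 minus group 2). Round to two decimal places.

p̂₁ = 929/1089 = 0.8531, p̂₂ = 1127/1375 = 0.8196.
Pooled p̂ = (929+1127)/(1089+1375) = 2056/2464 = 0.8344.
SE = √(0.138166 × 0.00164555) = 0.0151.
z = (0.8531 − 0.8196)/0.0151 = 0.0335/0.0151 = 2.22.
Two-sided p-value ≈ 2·Φ(−2.218) = 0.0266.

z = 2.22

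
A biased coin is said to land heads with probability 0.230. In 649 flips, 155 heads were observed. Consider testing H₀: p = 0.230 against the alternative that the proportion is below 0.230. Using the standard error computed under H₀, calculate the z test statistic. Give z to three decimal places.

p̂ = 155/649 = 0.238829.
SE = √(p₀(1−p₀)/n) = √(0.1771/649) = 0.016519.
z = (0.238829 − 0.23)/0.016519 = 0.008829/0.016519 = 0.534.

z = 0.534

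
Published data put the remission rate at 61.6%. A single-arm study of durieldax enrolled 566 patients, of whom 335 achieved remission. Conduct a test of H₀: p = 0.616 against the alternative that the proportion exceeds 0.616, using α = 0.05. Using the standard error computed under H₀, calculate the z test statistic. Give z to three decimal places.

z = -1.180

p̂ = 335/566 = 0.591873.
Under H₀, SE = √(0.616·0.384/566) = √(0.000417922) = 0.020443.
z = (0.591873 − 0.616)/0.020443 = -0.024127/0.020443 = -1.180.
p-value = P(Z > -1.180) ≈ 0.8810, so at α = 0.05 we fail to reject H₀.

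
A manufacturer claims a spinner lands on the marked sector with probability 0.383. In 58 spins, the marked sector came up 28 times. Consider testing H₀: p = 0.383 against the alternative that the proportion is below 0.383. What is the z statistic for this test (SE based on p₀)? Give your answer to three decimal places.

z = 1.563

p̂ = 28/58 = 0.48276.
Under H₀, SE = √(0.383·0.617/58) = √(0.00407433) = 0.06383.
z = (0.48276 − 0.383)/0.06383 = 0.09976/0.06383 = 1.563.
p-value = P(Z < 1.563) ≈ 0.9410.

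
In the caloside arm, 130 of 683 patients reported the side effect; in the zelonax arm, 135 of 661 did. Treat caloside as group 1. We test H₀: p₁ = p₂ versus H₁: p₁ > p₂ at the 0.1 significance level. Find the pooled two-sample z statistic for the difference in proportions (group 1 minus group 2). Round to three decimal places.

p̂₁ = 130/683 ≈ 0.19034, p̂₂ = 135/661 ≈ 0.20424.
Pooled p̂ = (130+135)/(683+661) = 265/1344 = 0.19717.
SE = √(p̂(1−p̂)(1/n₁+1/n₂)) = √(0.19717·0.80283·0.00297699) = √(0.000471244) = 0.02171.
z = (0.19034 − 0.20424)/0.02171 = -0.01390/0.02171 = -0.640.
p-value = P(Z > -0.640) ≈ 0.7390; since p > α = 0.1, fail to reject H₀.

z = -0.640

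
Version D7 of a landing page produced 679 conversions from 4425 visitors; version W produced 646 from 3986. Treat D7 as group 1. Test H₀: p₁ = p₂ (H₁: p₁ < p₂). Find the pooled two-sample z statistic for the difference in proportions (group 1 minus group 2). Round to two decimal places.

p̂₁ = 679/4425 = 0.15345, p̂₂ = 646/3986 = 0.16207.
Pooled p̂ = (679+646)/(4425+3986) = 1325/8411 = 0.15753.
SE = √(0.132716 × 0.000476867) = 0.00796.
z = (0.15345 − 0.16207)/0.00796 = -0.00862/0.00796 = -1.08.
p-value = P(Z < -1.084) ≈ 0.1393.

z = -1.08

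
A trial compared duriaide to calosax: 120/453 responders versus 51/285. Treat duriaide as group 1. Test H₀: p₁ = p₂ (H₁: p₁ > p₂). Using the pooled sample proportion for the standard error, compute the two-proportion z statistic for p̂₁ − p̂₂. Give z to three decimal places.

p̂₁ = 120/453 = 0.26490, p̂₂ = 51/285 = 0.17895.
Pooled p̂ = (120+51)/(453+285) = 171/738 = 0.23171.
SE = √(0.178019 × 0.00571628) = 0.03190.
z = (0.26490 − 0.17895)/0.03190 = 0.08595/0.03190 = 2.694.

z = 2.694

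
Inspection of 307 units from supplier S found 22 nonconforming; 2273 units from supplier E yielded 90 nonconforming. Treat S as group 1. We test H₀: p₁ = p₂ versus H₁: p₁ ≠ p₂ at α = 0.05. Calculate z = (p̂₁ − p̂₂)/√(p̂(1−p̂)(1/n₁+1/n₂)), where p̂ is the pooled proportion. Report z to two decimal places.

p̂₁ = 22/307 ≈ 0.0717, p̂₂ = 90/2273 ≈ 0.0396.
Pooled p̂ = (22+90)/(307+2273) = 112/2580 = 0.0434.
SE = √(0.0415264 × 0.00369728) = 0.0124.
z = (0.0717 − 0.0396)/0.0124 = 0.0321/0.0124 = 2.59.
Two-sided p-value ≈ 2·Φ(−2.588) = 0.0097, so at α = 0.05 we reject H₀.

z = 2.59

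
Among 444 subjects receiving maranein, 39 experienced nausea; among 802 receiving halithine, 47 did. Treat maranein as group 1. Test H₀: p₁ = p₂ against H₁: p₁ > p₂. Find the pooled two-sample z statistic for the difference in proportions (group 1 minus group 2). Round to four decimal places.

p̂₁ = 39/444 ≈ 0.087838, p̂₂ = 47/802 ≈ 0.058603.
Pooled p̂ = (39+47)/(444+802) = 86/1246 = 0.069021.
SE = √(p̂(1−p̂)(1/n₁+1/n₂)) = √(0.069021·0.930979·0.00349914) = √(0.000224844) = 0.014995.
z = (0.087838 − 0.058603)/0.014995 = 0.029235/0.014995 = 1.9496.

z = 1.9496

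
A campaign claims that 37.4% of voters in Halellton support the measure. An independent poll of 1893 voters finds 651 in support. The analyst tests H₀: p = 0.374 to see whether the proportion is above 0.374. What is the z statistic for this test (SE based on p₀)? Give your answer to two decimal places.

p̂ = 651/1893 = 0.3439.
Under H₀, SE = √(0.374·0.626/1893) = √(0.000123679) = 0.0111.
z = (0.3439 − 0.374)/0.0111 = -0.0301/0.0111 = -2.71.

z = -2.71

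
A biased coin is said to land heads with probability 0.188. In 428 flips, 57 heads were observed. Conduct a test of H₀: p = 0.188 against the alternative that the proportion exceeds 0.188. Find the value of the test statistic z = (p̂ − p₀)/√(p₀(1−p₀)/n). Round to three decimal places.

p̂ = 57/428 ≈ 0.133178.
Standard error under H₀: √(0.188×0.812/428) = 0.018886.
z = (0.133178 − 0.188)/0.018886 = -0.054822/0.018886 = -2.903.
p-value = P(Z > -2.903) ≈ 0.9982.

z = -2.903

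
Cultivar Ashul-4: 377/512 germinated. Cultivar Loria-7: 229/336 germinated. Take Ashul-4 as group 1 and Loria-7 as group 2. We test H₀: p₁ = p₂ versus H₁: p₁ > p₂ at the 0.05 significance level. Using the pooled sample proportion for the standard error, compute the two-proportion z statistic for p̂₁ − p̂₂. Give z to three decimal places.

p̂₁ = 377/512 ≈ 0.73633, p̂₂ = 229/336 ≈ 0.68155.
Pooled p̂ = (377+229)/(512+336) = 606/848 = 0.71462.
SE = √(0.203937 × 0.00492932) = 0.03171.
z = (0.73633 − 0.68155)/0.03171 = 0.05478/0.03171 = 1.728.
p-value = P(Z > 1.728) ≈ 0.0420. With α = 0.05, reject H₀.

z = 1.728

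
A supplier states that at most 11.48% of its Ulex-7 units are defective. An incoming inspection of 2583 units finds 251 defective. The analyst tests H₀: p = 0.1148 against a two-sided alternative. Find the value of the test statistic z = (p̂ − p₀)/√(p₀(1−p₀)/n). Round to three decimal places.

p̂ = 251/2583 ≈ 0.097174.
SE = √(p₀(1−p₀)/n) = √(0.10162/2583) = 0.006272.
z = (0.097174 − 0.1148)/0.006272 = -0.017626/0.006272 = -2.810.

z = -2.810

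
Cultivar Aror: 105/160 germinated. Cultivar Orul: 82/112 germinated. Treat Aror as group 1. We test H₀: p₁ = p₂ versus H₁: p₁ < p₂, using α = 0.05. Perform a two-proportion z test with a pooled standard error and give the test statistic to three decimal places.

z = -1.329

p̂₁ = 105/160 = 0.65625, p̂₂ = 82/112 = 0.73214.
Pooled p̂ = (105+82)/(160+112) = 187/272 = 0.68750.
SE = √(p̂(1−p̂)(1/n₁+1/n₂)) = √(0.68750·0.31250·0.0151786) = √(0.00326102) = 0.05711.
z = (0.65625 − 0.73214)/0.05711 = -0.07589/0.05711 = -1.329.
p-value = P(Z < -1.329) ≈ 0.0919. With α = 0.05, fail to reject H₀.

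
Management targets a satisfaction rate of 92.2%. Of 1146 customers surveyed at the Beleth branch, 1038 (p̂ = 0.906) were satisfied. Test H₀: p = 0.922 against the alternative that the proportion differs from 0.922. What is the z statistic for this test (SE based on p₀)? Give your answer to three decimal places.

z = -2.050

p̂ = 1038/1146 ≈ 0.905759.
SE = √(p₀(1−p₀)/n) = √(0.071916/1146) = 0.007922.
z = (0.905759 − 0.922)/0.007922 = -0.016241/0.007922 = -2.050.
Two-sided p-value ≈ 2·Φ(−2.050) = 0.0403.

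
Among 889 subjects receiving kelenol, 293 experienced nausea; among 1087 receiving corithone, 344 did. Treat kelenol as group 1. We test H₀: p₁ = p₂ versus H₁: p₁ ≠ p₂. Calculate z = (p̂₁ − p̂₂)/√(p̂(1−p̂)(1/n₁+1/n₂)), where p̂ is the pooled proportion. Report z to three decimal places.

p̂₁ = 293/889 ≈ 0.329584, p̂₂ = 344/1087 ≈ 0.316467.
Pooled p̂ = (293+344)/(889+1087) = 637/1976 = 0.322368.
SE = √(p̂(1−p̂)(1/n₁+1/n₂)) = √(0.322368·0.677632·0.00204482) = √(0.000446685) = 0.021135.
z = (0.329584 − 0.316467)/0.021135 = 0.013117/0.021135 = 0.621.
p-value = 2·P(Z > 0.621) ≈ 0.5349.

z = 0.621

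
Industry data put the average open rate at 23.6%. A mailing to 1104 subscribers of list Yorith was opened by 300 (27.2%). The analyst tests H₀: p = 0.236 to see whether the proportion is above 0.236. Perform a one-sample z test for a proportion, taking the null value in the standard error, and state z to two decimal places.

p̂ = 300/1104 ≈ 0.27174.
Standard error under H₀: √(0.236×0.764/1104) = 0.01278.
z = (0.27174 − 0.236)/0.01278 = 0.03574/0.01278 = 2.80.

z = 2.80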